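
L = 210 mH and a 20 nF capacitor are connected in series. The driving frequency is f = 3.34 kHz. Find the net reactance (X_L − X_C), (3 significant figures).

ω = 2πf = 20990 rad/s
X_L = ωL = 4410 Ω
X_C = 1/(ωC) = 2380 Ω
X = 4410 − 2380 = 2020 Ω

2020 Ω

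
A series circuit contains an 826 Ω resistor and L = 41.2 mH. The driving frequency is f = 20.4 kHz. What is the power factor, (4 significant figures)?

ω = 2πf = 128200 rad/s
X_L = ωL = 5281 Ω
Z = 826.0 + j5281 Ω
|Z| = √(826.0² + 5281²) = 5345 Ω
∠Z = arctan(5281/826.0) = 81.11°
cos φ = cos(81.11°) = 0.1545

0.1545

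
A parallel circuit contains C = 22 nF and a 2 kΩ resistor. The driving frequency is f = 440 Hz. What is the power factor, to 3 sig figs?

0.993

ω = 2πf = 2765 rad/s
X_C = 1/(ωC) = 16400 Ω
Parallel: admittances add. Y = 1/R + jωC
Y = (0.000500 + j6.08e-05) S
|Y| = 0.000504 S → |Z| = 1/|Y| = 1990 Ω, ∠Z = −∠Y = -6.94°
cos φ = cos(-6.94°) = 0.993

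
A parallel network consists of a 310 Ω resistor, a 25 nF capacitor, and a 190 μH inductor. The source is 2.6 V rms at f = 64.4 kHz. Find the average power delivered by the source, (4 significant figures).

21.81 mW

ω = 2πf = 404600 rad/s
X_L = ωL = 76.88 Ω
X_C = 1/(ωC) = 98.85 Ω
Parallel: admittances add. Y = 1/R + 1/(jωL) + jωC
Y = (0.003226 − j0.002891) S
|Y| = 0.004332 S → |Z| = 1/|Y| = 230.8 Ω, ∠Z = −∠Y = 41.87°
I = V/|Z| = 11.26 mA
P = VI cos φ = 2.6 × 0.01126 × cos(41.87°) = 21.81 mW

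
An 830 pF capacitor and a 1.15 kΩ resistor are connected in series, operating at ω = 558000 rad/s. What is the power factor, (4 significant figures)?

X_C = 1/(ωC) = 2159 Ω
Z = 1150 − j2159 Ω
|Z| = √(1150² + 2159²) = 2446 Ω
∠Z = arctan(-2159/1150) = -61.96°
cos φ = cos(-61.96°) = 0.4701

0.4701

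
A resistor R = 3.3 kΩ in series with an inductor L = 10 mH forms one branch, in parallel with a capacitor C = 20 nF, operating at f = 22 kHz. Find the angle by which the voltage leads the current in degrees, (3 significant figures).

-84.5°

ω = 2πf = 138200 rad/s
X_L = ωL = 1380 Ω
X_C = 1/(ωC) = 362 Ω
Branch 1 (R+jX_L): Z₁ = 3300 + j1380 Ω, |Z₁| = 3580 Ω
Branch 2 (−jX_C): Z₂ = −j362 Ω
Parallel: Z = Z₁Z₂/(Z₁+Z₂), |Z| = 375 Ω, ∠Z = -84.5°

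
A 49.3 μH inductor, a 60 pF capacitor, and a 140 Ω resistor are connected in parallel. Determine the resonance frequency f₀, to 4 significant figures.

ω₀ = 1/√(LC) = 1/√(4.93e-05 × 6e-11) = 1.839e+07 rad/s
f₀ = ω₀/(2π) = 2.926 MHz

2.926 MHz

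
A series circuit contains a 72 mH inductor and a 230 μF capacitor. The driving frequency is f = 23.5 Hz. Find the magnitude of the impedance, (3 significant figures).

ω = 2πf = 147.7 rad/s
X_L = ωL = 10.6 Ω
X_C = 1/(ωC) = 29.4 Ω
Net reactance X = X_L − X_C = -18.8 Ω
Z = − j18.8 Ω
|Z| = √(0² + 18.8²) = 18.8 Ω

18.8 Ω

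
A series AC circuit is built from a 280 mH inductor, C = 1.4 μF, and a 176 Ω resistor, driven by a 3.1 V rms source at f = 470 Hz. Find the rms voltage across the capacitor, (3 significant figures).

1.23 V

ω = 2πf = 2953 rad/s
X_L = ωL = 827 Ω
X_C = 1/(ωC) = 242 Ω
Net reactance X = X_L − X_C = 585 Ω
Z = 176 + j585 Ω
|Z| = √(176² + 585²) = 611 Ω
I = V/|Z| = 5.07 mA
V_C = I·|Z_C| = 0.00507 × 242 = 1.23 V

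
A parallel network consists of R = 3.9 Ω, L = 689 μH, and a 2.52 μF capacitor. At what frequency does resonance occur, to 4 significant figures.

ω₀ = 1/√(LC) = 1/√(0.000689 × 2.52e-06) = 24000 rad/s
f₀ = ω₀/(2π) = 3.820 kHz

3.820 kHz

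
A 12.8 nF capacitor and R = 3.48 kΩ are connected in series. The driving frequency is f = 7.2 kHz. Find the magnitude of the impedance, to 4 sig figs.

ω = 2πf = 45240 rad/s
X_C = 1/(ωC) = 1727 Ω
Z = 3480 − j1727 Ω
|Z| = √(3480² + 1727²) = 3885 Ω

3885 Ω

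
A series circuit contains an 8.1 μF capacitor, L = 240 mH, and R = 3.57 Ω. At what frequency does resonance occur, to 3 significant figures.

ω₀ = 1/√(LC) = 1/√(0.24 × 8.1e-06) = 717.2 rad/s
f₀ = ω₀/(2π) = 114 Hz

114 Hz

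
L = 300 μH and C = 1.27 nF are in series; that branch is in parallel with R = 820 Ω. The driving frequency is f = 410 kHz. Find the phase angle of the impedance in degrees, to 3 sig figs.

ω = 2πf = 2.576e+06 rad/s
X_L = ωL = 773 Ω
X_C = 1/(ωC) = 306 Ω
Branch 1: Z₁ = R = 820 Ω
Branch 2 (series LC): Z₂ = j(X_L − X_C) = j467 Ω
Parallel: Z = Z₁Z₂/(Z₁+Z₂), |Z| = 406 Ω, ∠Z = 60.3°

60.3°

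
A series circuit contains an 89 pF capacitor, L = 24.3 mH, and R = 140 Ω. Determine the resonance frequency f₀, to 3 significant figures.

108 kHz

ω₀ = 1/√(LC) = 1/√(0.0243 × 8.9e-11) = 680000 rad/s
f₀ = ω₀/(2π) = 108 kHz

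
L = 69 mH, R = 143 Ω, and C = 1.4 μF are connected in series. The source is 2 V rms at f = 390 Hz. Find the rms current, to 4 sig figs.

ω = 2πf = 2450 rad/s
X_L = ωL = 169.1 Ω
X_C = 1/(ωC) = 291.5 Ω
Net reactance X = X_L − X_C = -122.4 Ω
Z = 143.0 − j122.4 Ω
|Z| = √(143.0² + 122.4²) = 188.2 Ω
I = V/|Z| = 2/188.2 = 10.62 mA

10.62 mA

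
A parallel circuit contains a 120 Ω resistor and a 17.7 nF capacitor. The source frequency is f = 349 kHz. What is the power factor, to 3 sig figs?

ω = 2πf = 2.193e+06 rad/s
X_C = 1/(ωC) = 25.8 Ω
Parallel: admittances add. Y = 1/R + jωC
Y = (0.00833 + j0.0388) S
|Y| = 0.0397 S → |Z| = 1/|Y| = 25.2 Ω, ∠Z = −∠Y = -77.9°
cos φ = cos(-77.9°) = 0.210

0.210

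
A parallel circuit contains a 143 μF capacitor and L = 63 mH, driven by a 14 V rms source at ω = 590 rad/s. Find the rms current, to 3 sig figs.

805 mA

X_L = ωL = 37.2 Ω
X_C = 1/(ωC) = 11.9 Ω
Parallel: admittances add. Y = 1/(jωL) + jωC
Y = (0 + j0.0575) S
|Y| = 0.0575 S → |Z| = 1/|Y| = 17.4 Ω, ∠Z = −∠Y = -90.0°
I = V/|Z| = 14/17.4 = 805 mA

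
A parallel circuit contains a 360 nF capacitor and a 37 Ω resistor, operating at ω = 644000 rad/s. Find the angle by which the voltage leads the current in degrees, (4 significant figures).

X_C = 1/(ωC) = 4.313 Ω
Parallel: admittances add. Y = 1/R + jωC
Y = (0.02703 + j0.2318) S
|Y| = 0.2334 S → |Z| = 1/|Y| = 4.284 Ω, ∠Z = −∠Y = -83.35°

-83.35°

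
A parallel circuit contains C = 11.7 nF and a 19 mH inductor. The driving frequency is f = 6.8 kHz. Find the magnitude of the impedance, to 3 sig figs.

1370 Ω

ω = 2πf = 42730 rad/s
X_L = ωL = 812 Ω
X_C = 1/(ωC) = 2000 Ω
Parallel: admittances add. Y = 1/(jωL) + jωC
Y = (0 − j0.000732) S
|Y| = 0.000732 S → |Z| = 1/|Y| = 1370 Ω, ∠Z = −∠Y = 90.0°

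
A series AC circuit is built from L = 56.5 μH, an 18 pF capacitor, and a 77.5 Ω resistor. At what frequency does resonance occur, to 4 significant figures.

ω₀ = 1/√(LC) = 1/√(5.65e-05 × 1.8e-11) = 3.136e+07 rad/s
f₀ = ω₀/(2π) = 4.991 MHz

4.991 MHz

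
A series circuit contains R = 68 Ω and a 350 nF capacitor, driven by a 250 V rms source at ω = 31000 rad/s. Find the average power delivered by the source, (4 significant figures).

324.0 W

X_C = 1/(ωC) = 92.17 Ω
Z = 68.00 − j92.17 Ω
|Z| = √(68.00² + 92.17²) = 114.5 Ω
∠Z = arctan(-92.17/68.00) = -53.58°
I = V/|Z| = 2.183 A
P = VI cos φ = 250 × 2.183 × cos(-53.58°) = 324.0 W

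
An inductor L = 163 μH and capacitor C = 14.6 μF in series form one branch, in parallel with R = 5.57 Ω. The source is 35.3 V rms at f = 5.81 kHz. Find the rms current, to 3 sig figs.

ω = 2πf = 36510 rad/s
X_L = ωL = 5.95 Ω
X_C = 1/(ωC) = 1.88 Ω
Branch 1: Z₁ = R = 5.57 Ω
Branch 2 (series LC): Z₂ = j(X_L − X_C) = j4.07 Ω
Parallel: Z = Z₁Z₂/(Z₁+Z₂), |Z| = 3.29 Ω, ∠Z = 53.8°
I = V/|Z| = 35.3/3.29 = 10.7 A

10.7 A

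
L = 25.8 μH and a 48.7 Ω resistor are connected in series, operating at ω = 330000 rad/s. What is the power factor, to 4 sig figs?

X_L = ωL = 8.514 Ω
Z = 48.70 + j8.514 Ω
|Z| = √(48.70² + 8.514²) = 49.44 Ω
∠Z = arctan(8.514/48.70) = 9.917°
cos φ = cos(9.917°) = 0.9851

0.9851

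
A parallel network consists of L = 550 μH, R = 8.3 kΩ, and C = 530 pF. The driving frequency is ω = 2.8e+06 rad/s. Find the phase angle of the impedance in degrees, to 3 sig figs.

X_L = ωL = 1540 Ω
X_C = 1/(ωC) = 674 Ω
Parallel: admittances add. Y = 1/R + 1/(jωL) + jωC
Y = (0.000120 + j0.000835) S
|Y| = 0.000843 S → |Z| = 1/|Y| = 1190 Ω, ∠Z = −∠Y = -81.8°

-81.8°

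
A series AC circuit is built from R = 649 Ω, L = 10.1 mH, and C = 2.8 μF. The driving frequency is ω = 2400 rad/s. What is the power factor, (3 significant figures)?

0.982

X_L = ωL = 24.2 Ω
X_C = 1/(ωC) = 149 Ω
Net reactance X = X_L − X_C = -125 Ω
Z = 649 − j125 Ω
|Z| = √(649² + 125²) = 661 Ω
∠Z = arctan(-125/649) = -10.9°
cos φ = cos(-10.9°) = 0.982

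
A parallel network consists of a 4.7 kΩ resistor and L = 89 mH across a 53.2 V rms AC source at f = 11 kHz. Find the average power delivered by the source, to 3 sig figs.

602 mW

ω = 2πf = 69120 rad/s
X_L = ωL = 6150 Ω
Parallel: admittances add. Y = 1/R + 1/(jωL)
Y = (0.000213 − j0.000163) S
|Y| = 0.000268 S → |Z| = 1/|Y| = 3730 Ω, ∠Z = −∠Y = 37.4°
I = V/|Z| = 14.2 mA
P = VI cos φ = 53.2 × 0.0142 × cos(37.4°) = 602 mW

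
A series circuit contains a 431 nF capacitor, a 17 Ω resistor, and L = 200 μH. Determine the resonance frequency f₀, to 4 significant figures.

17.14 kHz

ω₀ = 1/√(LC) = 1/√(0.0002 × 4.31e-07) = 107700 rad/s
f₀ = ω₀/(2π) = 17.14 kHz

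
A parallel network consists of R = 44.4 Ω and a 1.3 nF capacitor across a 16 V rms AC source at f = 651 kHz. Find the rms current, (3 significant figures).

ω = 2πf = 4.09e+06 rad/s
X_C = 1/(ωC) = 188 Ω
Parallel: admittances add. Y = 1/R + jωC
Y = (0.0225 + j0.00532) S
|Y| = 0.0231 S → |Z| = 1/|Y| = 43.2 Ω, ∠Z = −∠Y = -13.3°
I = V/|Z| = 16/43.2 = 370 mA

370 mA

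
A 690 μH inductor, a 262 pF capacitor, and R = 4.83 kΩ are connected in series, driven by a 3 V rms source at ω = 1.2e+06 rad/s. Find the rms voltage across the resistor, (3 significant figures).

X_L = ωL = 828 Ω
X_C = 1/(ωC) = 3180 Ω
Net reactance X = X_L − X_C = -2350 Ω
Z = 4830 − j2350 Ω
|Z| = √(4830² + 2350²) = 5370 Ω
I = V/|Z| = 558 μA
V_R = I·|Z_R| = 0.000558 × 4830 = 2.70 V

2.70 V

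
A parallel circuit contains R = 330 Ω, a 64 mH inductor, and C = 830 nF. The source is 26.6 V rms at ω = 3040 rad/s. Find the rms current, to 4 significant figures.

106.5 mA

X_L = ωL = 194.6 Ω
X_C = 1/(ωC) = 396.3 Ω
Parallel: admittances add. Y = 1/R + 1/(jωL) + jωC
Y = (0.003030 − j0.002617) S
|Y| = 0.004004 S → |Z| = 1/|Y| = 249.8 Ω, ∠Z = −∠Y = 40.81°
I = V/|Z| = 26.6/249.8 = 106.5 mA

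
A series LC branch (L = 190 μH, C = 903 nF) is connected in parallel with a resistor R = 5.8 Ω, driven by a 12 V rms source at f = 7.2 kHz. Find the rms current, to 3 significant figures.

2.20 A

ω = 2πf = 45240 rad/s
X_L = ωL = 8.60 Ω
X_C = 1/(ωC) = 24.5 Ω
Branch 1: Z₁ = R = 5.80 Ω
Branch 2 (series LC): Z₂ = j(X_L − X_C) = −j15.9 Ω
Parallel: Z = Z₁Z₂/(Z₁+Z₂), |Z| = 5.45 Ω, ∠Z = -20.1°
I = V/|Z| = 12/5.45 = 2.20 A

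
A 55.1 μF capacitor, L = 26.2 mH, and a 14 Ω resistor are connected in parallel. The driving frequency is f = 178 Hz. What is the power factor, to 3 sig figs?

ω = 2πf = 1118 rad/s
X_L = ωL = 29.3 Ω
X_C = 1/(ωC) = 16.2 Ω
Parallel: admittances add. Y = 1/R + 1/(jωL) + jωC
Y = (0.0714 + j0.0275) S
|Y| = 0.0765 S → |Z| = 1/|Y| = 13.1 Ω, ∠Z = −∠Y = -21.1°
cos φ = cos(-21.1°) = 0.933

0.933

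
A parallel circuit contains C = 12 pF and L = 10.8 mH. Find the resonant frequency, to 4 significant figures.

442.1 kHz

ω₀ = 1/√(LC) = 1/√(0.0108 × 1.2e-11) = 2.778e+06 rad/s
f₀ = ω₀/(2π) = 442.1 kHz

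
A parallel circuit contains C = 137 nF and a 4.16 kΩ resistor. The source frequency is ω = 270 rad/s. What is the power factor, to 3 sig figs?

0.988

X_C = 1/(ωC) = 27000 Ω
Parallel: admittances add. Y = 1/R + jωC
Y = (0.000240 + j3.7e-05) S
|Y| = 0.000243 S → |Z| = 1/|Y| = 4110 Ω, ∠Z = −∠Y = -8.75°
cos φ = cos(-8.75°) = 0.988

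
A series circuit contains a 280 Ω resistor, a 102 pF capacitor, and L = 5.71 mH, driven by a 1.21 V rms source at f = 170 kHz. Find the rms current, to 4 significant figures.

ω = 2πf = 1.068e+06 rad/s
X_L = ωL = 6099 Ω
X_C = 1/(ωC) = 9178 Ω
Net reactance X = X_L − X_C = -3079 Ω
Z = 280.0 − j3079 Ω
|Z| = √(280.0² + 3079²) = 3092 Ω
I = V/|Z| = 1.21/3092 = 391.3 μA

391.3 μA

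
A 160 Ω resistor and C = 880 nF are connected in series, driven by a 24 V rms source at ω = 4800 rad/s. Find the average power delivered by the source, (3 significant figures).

X_C = 1/(ωC) = 237 Ω
Z = 160 − j237 Ω
|Z| = √(160² + 237²) = 286 Ω
∠Z = arctan(-237/160) = -55.9°
I = V/|Z| = 84.0 mA
P = VI cos φ = 24 × 0.0840 × cos(-55.9°) = 1.13 W

1.13 W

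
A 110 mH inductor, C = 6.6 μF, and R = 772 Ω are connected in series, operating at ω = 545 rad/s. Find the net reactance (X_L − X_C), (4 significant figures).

X_L = ωL = 59.95 Ω
X_C = 1/(ωC) = 278.0 Ω
X = 59.95 − 278.0 = -218.1 Ω

-218.1 Ω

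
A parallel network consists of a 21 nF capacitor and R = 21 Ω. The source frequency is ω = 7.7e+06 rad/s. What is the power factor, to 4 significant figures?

X_C = 1/(ωC) = 6.184 Ω
Parallel: admittances add. Y = 1/R + jωC
Y = (0.04762 + j0.1617) S
|Y| = 0.1686 S → |Z| = 1/|Y| = 5.932 Ω, ∠Z = −∠Y = -73.59°
cos φ = cos(-73.59°) = 0.2825

0.2825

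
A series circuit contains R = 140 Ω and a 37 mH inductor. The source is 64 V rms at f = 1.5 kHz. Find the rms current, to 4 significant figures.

ω = 2πf = 9425 rad/s
X_L = ωL = 348.7 Ω
Z = 140.0 + j348.7 Ω
|Z| = √(140.0² + 348.7²) = 375.8 Ω
I = V/|Z| = 64/375.8 = 170.3 mA

170.3 mA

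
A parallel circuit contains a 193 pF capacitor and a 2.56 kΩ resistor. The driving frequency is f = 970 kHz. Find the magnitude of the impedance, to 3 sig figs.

ω = 2πf = 6.095e+06 rad/s
X_C = 1/(ωC) = 850 Ω
Parallel: admittances add. Y = 1/R + jωC
Y = (0.000391 + j0.00118) S
|Y| = 0.00124 S → |Z| = 1/|Y| = 807 Ω, ∠Z = −∠Y = -71.6°

807 Ω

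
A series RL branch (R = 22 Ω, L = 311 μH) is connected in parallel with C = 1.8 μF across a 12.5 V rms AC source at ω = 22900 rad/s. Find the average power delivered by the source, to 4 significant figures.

6.429 W

X_L = ωL = 7.122 Ω
X_C = 1/(ωC) = 24.26 Ω
Branch 1 (R+jX_L): Z₁ = 22.00 + j7.122 Ω, |Z₁| = 23.12 Ω
Branch 2 (−jX_C): Z₂ = −j24.26 Ω
Parallel: Z = Z₁Z₂/(Z₁+Z₂), |Z| = 20.12 Ω, ∠Z = -34.14°
I = V/|Z| = 621.4 mA
P = VI cos φ = 12.5 × 0.6214 × cos(-34.14°) = 6.429 W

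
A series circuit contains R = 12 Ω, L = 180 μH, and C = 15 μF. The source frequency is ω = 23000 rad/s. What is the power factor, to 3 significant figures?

0.995

X_L = ωL = 4.14 Ω
X_C = 1/(ωC) = 2.90 Ω
Net reactance X = X_L − X_C = 1.24 Ω
Z = 12.0 + j1.24 Ω
|Z| = √(12.0² + 1.24²) = 12.1 Ω
∠Z = arctan(1.24/12.0) = 5.91°
cos φ = cos(5.91°) = 0.995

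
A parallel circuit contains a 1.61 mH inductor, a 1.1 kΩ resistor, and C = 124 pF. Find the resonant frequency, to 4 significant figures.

356.2 kHz

ω₀ = 1/√(LC) = 1/√(0.00161 × 1.24e-10) = 2.238e+06 rad/s
f₀ = ω₀/(2π) = 356.2 kHz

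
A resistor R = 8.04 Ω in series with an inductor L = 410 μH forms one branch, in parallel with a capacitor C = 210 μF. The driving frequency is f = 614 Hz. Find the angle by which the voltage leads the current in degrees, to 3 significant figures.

ω = 2πf = 3858 rad/s
X_L = ωL = 1.58 Ω
X_C = 1/(ωC) = 1.23 Ω
Branch 1 (R+jX_L): Z₁ = 8.04 + j1.58 Ω, |Z₁| = 8.19 Ω
Branch 2 (−jX_C): Z₂ = −j1.23 Ω
Parallel: Z = Z₁Z₂/(Z₁+Z₂), |Z| = 1.26 Ω, ∠Z = -81.3°

-81.3°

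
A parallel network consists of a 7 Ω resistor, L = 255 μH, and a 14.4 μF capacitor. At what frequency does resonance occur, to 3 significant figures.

2.63 kHz

ω₀ = 1/√(LC) = 1/√(0.000255 × 1.44e-05) = 16500 rad/s
f₀ = ω₀/(2π) = 2.63 kHz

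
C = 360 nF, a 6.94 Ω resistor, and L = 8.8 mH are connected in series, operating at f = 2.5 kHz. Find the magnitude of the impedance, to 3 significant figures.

39.2 Ω

ω = 2πf = 15710 rad/s
X_L = ωL = 138 Ω
X_C = 1/(ωC) = 177 Ω
Net reactance X = X_L − X_C = -38.6 Ω
Z = 6.94 − j38.6 Ω
|Z| = √(6.94² + 38.6²) = 39.2 Ω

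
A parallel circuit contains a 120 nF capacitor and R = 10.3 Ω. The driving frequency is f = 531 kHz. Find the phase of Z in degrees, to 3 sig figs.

ω = 2πf = 3.336e+06 rad/s
X_C = 1/(ωC) = 2.50 Ω
Parallel: admittances add. Y = 1/R + jωC
Y = (0.0971 + j0.400) S
|Y| = 0.412 S → |Z| = 1/|Y| = 2.43 Ω, ∠Z = −∠Y = -76.4°

-76.4°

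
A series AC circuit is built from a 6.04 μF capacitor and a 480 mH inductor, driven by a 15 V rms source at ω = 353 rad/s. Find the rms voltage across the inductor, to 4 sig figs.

8.484 V

X_L = ωL = 169.4 Ω
X_C = 1/(ωC) = 469.0 Ω
Net reactance X = X_L − X_C = -299.6 Ω
Z = − j299.6 Ω
|Z| = √(0² + 299.6²) = 299.6 Ω
I = V/|Z| = 50.07 mA
V_L = I·|Z_L| = 0.05007 × 169.4 = 8.484 V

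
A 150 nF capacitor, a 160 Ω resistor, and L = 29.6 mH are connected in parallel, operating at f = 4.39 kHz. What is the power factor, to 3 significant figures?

0.906

ω = 2πf = 27580 rad/s
X_L = ωL = 816 Ω
X_C = 1/(ωC) = 242 Ω
Parallel: admittances add. Y = 1/R + 1/(jωL) + jωC
Y = (0.00625 + j0.00291) S
|Y| = 0.00690 S → |Z| = 1/|Y| = 145 Ω, ∠Z = −∠Y = -25.0°
cos φ = cos(-25.0°) = 0.906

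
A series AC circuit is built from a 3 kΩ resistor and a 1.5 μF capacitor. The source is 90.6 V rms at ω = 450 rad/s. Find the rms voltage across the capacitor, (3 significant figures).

40.1 V

X_C = 1/(ωC) = 1480 Ω
Z = 3000 − j1480 Ω
|Z| = √(3000² + 1480²) = 3350 Ω
I = V/|Z| = 27.1 mA
V_C = I·|Z_C| = 0.0271 × 1480 = 40.1 V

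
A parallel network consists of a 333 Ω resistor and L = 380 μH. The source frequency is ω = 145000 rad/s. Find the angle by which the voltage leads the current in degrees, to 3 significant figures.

X_L = ωL = 55.1 Ω
Parallel: admittances add. Y = 1/R + 1/(jωL)
Y = (0.00300 − j0.0181) S
|Y| = 0.0184 S → |Z| = 1/|Y| = 54.4 Ω, ∠Z = −∠Y = 80.6°

80.6°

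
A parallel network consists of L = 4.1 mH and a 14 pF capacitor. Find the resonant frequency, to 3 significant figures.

ω₀ = 1/√(LC) = 1/√(0.0041 × 1.4e-11) = 4.174e+06 rad/s
f₀ = ω₀/(2π) = 664 kHz

664 kHz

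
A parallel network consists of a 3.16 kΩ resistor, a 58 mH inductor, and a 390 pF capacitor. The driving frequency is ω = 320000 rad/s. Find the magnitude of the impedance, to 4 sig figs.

3084 Ω

X_L = ωL = 18560 Ω
X_C = 1/(ωC) = 8013 Ω
Parallel: admittances add. Y = 1/R + 1/(jωL) + jωC
Y = (0.0003165 + j7.092e-05) S
|Y| = 0.0003243 S → |Z| = 1/|Y| = 3084 Ω, ∠Z = −∠Y = -12.63°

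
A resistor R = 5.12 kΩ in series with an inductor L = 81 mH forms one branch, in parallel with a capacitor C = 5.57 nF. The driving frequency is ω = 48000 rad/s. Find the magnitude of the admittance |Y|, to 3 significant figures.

X_L = ωL = 3890 Ω
X_C = 1/(ωC) = 3740 Ω
Branch 1 (R+jX_L): Z₁ = 5120 + j3890 Ω, |Z₁| = 6430 Ω
Branch 2 (−jX_C): Z₂ = −j3740 Ω
Parallel: Z = Z₁Z₂/(Z₁+Z₂), |Z| = 4690 Ω, ∠Z = -54.4°
|Y| = 1/|Z| = 213 μS

213 μS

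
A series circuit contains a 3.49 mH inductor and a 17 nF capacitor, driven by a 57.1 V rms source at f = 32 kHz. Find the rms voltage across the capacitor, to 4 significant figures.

ω = 2πf = 201100 rad/s
X_L = ωL = 701.7 Ω
X_C = 1/(ωC) = 292.6 Ω
Net reactance X = X_L − X_C = 409.1 Ω
Z = j409.1 Ω
|Z| = √(0² + 409.1²) = 409.1 Ω
I = V/|Z| = 139.6 mA
V_C = I·|Z_C| = 0.1396 × 292.6 = 40.83 V

40.83 V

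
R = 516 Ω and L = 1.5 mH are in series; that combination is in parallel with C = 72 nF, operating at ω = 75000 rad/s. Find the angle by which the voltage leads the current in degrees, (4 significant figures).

X_L = ωL = 112.5 Ω
X_C = 1/(ωC) = 185.2 Ω
Branch 1 (R+jX_L): Z₁ = 516.0 + j112.5 Ω, |Z₁| = 528.1 Ω
Branch 2 (−jX_C): Z₂ = −j185.2 Ω
Parallel: Z = Z₁Z₂/(Z₁+Z₂), |Z| = 187.7 Ω, ∠Z = -69.68°

-69.68°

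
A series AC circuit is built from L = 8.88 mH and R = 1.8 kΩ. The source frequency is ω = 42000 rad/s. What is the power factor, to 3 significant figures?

X_L = ωL = 373 Ω
Z = 1800 + j373 Ω
|Z| = √(1800² + 373²) = 1840 Ω
∠Z = arctan(373/1800) = 11.7°
cos φ = cos(11.7°) = 0.979

0.979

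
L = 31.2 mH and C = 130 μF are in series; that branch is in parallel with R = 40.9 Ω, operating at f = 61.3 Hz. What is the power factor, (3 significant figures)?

0.191

ω = 2πf = 385.2 rad/s
X_L = ωL = 12.0 Ω
X_C = 1/(ωC) = 20.0 Ω
Branch 1: Z₁ = R = 40.9 Ω
Branch 2 (series LC): Z₂ = j(X_L − X_C) = −j7.95 Ω
Parallel: Z = Z₁Z₂/(Z₁+Z₂), |Z| = 7.81 Ω, ∠Z = -79.0°
cos φ = cos(-79.0°) = 0.191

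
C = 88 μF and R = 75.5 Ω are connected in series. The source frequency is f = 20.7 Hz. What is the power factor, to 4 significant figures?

0.6538

ω = 2πf = 130.1 rad/s
X_C = 1/(ωC) = 87.37 Ω
Z = 75.50 − j87.37 Ω
|Z| = √(75.50² + 87.37²) = 115.5 Ω
∠Z = arctan(-87.37/75.50) = -49.17°
cos φ = cos(-49.17°) = 0.6538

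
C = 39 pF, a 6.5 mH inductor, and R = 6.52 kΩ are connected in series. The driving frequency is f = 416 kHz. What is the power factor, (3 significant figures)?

ω = 2πf = 2.614e+06 rad/s
X_L = ωL = 17000 Ω
X_C = 1/(ωC) = 9810 Ω
Net reactance X = X_L − X_C = 7180 Ω
Z = 6520 + j7180 Ω
|Z| = √(6520² + 7180²) = 9700 Ω
∠Z = arctan(7180/6520) = 47.8°
cos φ = cos(47.8°) = 0.672

0.672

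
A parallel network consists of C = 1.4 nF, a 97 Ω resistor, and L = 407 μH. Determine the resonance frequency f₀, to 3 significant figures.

ω₀ = 1/√(LC) = 1/√(0.000407 × 1.4e-09) = 1.325e+06 rad/s
f₀ = ω₀/(2π) = 211 kHz

211 kHz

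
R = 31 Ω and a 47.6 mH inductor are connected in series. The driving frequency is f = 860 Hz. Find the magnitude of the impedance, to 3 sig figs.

ω = 2πf = 5404 rad/s
X_L = ωL = 257 Ω
Z = 31.0 + j257 Ω
|Z| = √(31.0² + 257²) = 259 Ω

259 Ω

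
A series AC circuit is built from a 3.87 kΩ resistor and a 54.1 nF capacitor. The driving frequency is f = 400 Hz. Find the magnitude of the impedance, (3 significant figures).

8310 Ω

ω = 2πf = 2513 rad/s
X_C = 1/(ωC) = 7350 Ω
Z = 3870 − j7350 Ω
|Z| = √(3870² + 7350²) = 8310 Ω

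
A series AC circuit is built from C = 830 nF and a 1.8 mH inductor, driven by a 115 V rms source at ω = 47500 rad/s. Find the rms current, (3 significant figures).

1.91 A

X_L = ωL = 85.5 Ω
X_C = 1/(ωC) = 25.4 Ω
Net reactance X = X_L − X_C = 60.1 Ω
Z = j60.1 Ω
|Z| = √(0² + 60.1²) = 60.1 Ω
I = V/|Z| = 115/60.1 = 1.91 A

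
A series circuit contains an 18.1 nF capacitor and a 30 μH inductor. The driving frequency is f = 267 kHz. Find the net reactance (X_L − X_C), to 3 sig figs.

17.4 Ω

ω = 2πf = 1.678e+06 rad/s
X_L = ωL = 50.3 Ω
X_C = 1/(ωC) = 32.9 Ω
X = 50.3 − 32.9 = 17.4 Ω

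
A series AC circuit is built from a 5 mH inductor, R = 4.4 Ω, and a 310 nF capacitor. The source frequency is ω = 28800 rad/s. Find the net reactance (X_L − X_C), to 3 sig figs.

32.0 Ω

X_L = ωL = 144 Ω
X_C = 1/(ωC) = 112 Ω
X = 144 − 112 = 32.0 Ω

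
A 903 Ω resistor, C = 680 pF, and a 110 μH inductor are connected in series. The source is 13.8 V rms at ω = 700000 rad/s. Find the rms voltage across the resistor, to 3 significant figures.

X_L = ωL = 77.0 Ω
X_C = 1/(ωC) = 2100 Ω
Net reactance X = X_L − X_C = -2020 Ω
Z = 903 − j2020 Ω
|Z| = √(903² + 2020²) = 2220 Ω
I = V/|Z| = 6.23 mA
V_R = I·|Z_R| = 0.00623 × 903 = 5.62 V

5.62 V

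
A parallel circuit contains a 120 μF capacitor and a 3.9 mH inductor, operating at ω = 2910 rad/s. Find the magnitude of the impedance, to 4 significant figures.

3.830 Ω

X_L = ωL = 11.35 Ω
X_C = 1/(ωC) = 2.864 Ω
Parallel: admittances add. Y = 1/(jωL) + jωC
Y = (0 + j0.2611) S
|Y| = 0.2611 S → |Z| = 1/|Y| = 3.830 Ω, ∠Z = −∠Y = -90.00°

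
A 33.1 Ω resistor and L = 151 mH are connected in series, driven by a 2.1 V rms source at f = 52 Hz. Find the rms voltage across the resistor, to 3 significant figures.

1.17 V

ω = 2πf = 326.7 rad/s
X_L = ωL = 49.3 Ω
Z = 33.1 + j49.3 Ω
|Z| = √(33.1² + 49.3²) = 59.4 Ω
I = V/|Z| = 35.3 mA
V_R = I·|Z_R| = 0.0353 × 33.1 = 1.17 V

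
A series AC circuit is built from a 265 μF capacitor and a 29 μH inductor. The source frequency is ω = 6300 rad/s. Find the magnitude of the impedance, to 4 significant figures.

0.4163 Ω

X_L = ωL = 0.1827 Ω
X_C = 1/(ωC) = 0.5990 Ω
Net reactance X = X_L − X_C = -0.4163 Ω
Z = − j0.4163 Ω
|Z| = √(0² + 0.4163²) = 0.4163 Ω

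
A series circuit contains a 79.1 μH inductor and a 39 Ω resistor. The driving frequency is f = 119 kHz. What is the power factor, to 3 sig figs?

ω = 2πf = 747700 rad/s
X_L = ωL = 59.1 Ω
Z = 39.0 + j59.1 Ω
|Z| = √(39.0² + 59.1²) = 70.8 Ω
∠Z = arctan(59.1/39.0) = 56.6°
cos φ = cos(56.6°) = 0.551

0.551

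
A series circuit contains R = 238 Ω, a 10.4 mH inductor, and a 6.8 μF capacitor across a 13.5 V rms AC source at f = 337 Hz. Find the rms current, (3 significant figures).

ω = 2πf = 2117 rad/s
X_L = ωL = 22.0 Ω
X_C = 1/(ωC) = 69.5 Ω
Net reactance X = X_L − X_C = -47.4 Ω
Z = 238 − j47.4 Ω
|Z| = √(238² + 47.4²) = 243 Ω
I = V/|Z| = 13.5/243 = 55.6 mA

55.6 mA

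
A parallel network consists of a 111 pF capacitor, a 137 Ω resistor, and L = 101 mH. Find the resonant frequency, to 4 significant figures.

ω₀ = 1/√(LC) = 1/√(0.101 × 1.11e-10) = 298700 rad/s
f₀ = ω₀/(2π) = 47.53 kHz

47.53 kHz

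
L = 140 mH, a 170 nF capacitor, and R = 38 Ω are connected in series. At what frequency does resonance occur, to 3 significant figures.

1.03 kHz

ω₀ = 1/√(LC) = 1/√(0.14 × 1.7e-07) = 6482 rad/s
f₀ = ω₀/(2π) = 1.03 kHz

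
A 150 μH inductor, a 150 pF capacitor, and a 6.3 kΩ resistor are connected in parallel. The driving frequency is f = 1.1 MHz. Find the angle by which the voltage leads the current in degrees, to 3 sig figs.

ω = 2πf = 6.912e+06 rad/s
X_L = ωL = 1040 Ω
X_C = 1/(ωC) = 965 Ω
Parallel: admittances add. Y = 1/R + 1/(jωL) + jωC
Y = (0.000159 + j7.22e-05) S
|Y| = 0.000174 S → |Z| = 1/|Y| = 5740 Ω, ∠Z = −∠Y = -24.4°

-24.4°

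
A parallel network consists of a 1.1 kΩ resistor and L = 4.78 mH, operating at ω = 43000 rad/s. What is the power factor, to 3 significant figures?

0.184

X_L = ωL = 206 Ω
Parallel: admittances add. Y = 1/R + 1/(jωL)
Y = (0.000909 − j0.00487) S
|Y| = 0.00495 S → |Z| = 1/|Y| = 202 Ω, ∠Z = −∠Y = 79.4°
cos φ = cos(79.4°) = 0.184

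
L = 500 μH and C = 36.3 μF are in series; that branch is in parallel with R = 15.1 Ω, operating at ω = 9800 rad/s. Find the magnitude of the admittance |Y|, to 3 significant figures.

X_L = ωL = 4.90 Ω
X_C = 1/(ωC) = 2.81 Ω
Branch 1: Z₁ = R = 15.1 Ω
Branch 2 (series LC): Z₂ = j(X_L − X_C) = j2.09 Ω
Parallel: Z = Z₁Z₂/(Z₁+Z₂), |Z| = 2.07 Ω, ∠Z = 82.1°
|Y| = 1/|Z| = 483 mS

483 mS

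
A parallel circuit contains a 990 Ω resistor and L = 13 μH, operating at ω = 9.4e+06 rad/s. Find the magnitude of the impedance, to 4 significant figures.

X_L = ωL = 122.2 Ω
Parallel: admittances add. Y = 1/R + 1/(jωL)
Y = (0.001010 − j0.008183) S
|Y| = 0.008245 S → |Z| = 1/|Y| = 121.3 Ω, ∠Z = −∠Y = 82.96°

121.3 Ω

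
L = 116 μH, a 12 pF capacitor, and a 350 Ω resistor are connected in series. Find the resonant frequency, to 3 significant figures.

4.27 MHz

ω₀ = 1/√(LC) = 1/√(0.000116 × 1.2e-11) = 2.68e+07 rad/s
f₀ = ω₀/(2π) = 4.27 MHz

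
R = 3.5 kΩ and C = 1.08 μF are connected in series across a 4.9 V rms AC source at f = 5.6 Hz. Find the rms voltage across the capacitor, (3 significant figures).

ω = 2πf = 35.19 rad/s
X_C = 1/(ωC) = 26300 Ω
Z = 3500 − j26300 Ω
|Z| = √(3500² + 26300²) = 26500 Ω
I = V/|Z| = 185 μA
V_C = I·|Z_C| = 0.000185 × 26300 = 4.86 V

4.86 V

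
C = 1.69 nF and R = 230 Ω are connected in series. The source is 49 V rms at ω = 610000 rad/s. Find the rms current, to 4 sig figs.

X_C = 1/(ωC) = 970.0 Ω
Z = 230.0 − j970.0 Ω
|Z| = √(230.0² + 970.0²) = 996.9 Ω
I = V/|Z| = 49/996.9 = 49.15 mA

49.15 mA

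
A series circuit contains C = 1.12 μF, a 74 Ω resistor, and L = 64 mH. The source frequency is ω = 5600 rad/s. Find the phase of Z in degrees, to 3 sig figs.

69.6°

X_L = ωL = 358 Ω
X_C = 1/(ωC) = 159 Ω
Net reactance X = X_L − X_C = 199 Ω
Z = 74.0 + j199 Ω
|Z| = √(74.0² + 199²) = 212 Ω
∠Z = arctan(199/74.0) = 69.6°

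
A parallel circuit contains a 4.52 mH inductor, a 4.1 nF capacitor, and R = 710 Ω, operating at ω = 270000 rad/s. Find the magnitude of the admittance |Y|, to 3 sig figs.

1.44 mS

X_L = ωL = 1220 Ω
X_C = 1/(ωC) = 903 Ω
Parallel: admittances add. Y = 1/R + 1/(jωL) + jωC
Y = (0.00141 + j0.000288) S
|Y| = 0.00144 S → |Z| = 1/|Y| = 696 Ω, ∠Z = −∠Y = -11.5°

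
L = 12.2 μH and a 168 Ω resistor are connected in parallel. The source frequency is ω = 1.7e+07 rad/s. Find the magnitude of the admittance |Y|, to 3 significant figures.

X_L = ωL = 207 Ω
Parallel: admittances add. Y = 1/R + 1/(jωL)
Y = (0.00595 − j0.00482) S
|Y| = 0.00766 S → |Z| = 1/|Y| = 131 Ω, ∠Z = −∠Y = 39.0°

7.66 mS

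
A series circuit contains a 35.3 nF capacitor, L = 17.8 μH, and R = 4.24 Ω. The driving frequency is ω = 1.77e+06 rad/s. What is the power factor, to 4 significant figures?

0.2638

X_L = ωL = 31.51 Ω
X_C = 1/(ωC) = 16.00 Ω
Net reactance X = X_L − X_C = 15.50 Ω
Z = 4.240 + j15.50 Ω
|Z| = √(4.240² + 15.50²) = 16.07 Ω
∠Z = arctan(15.50/4.240) = 74.70°
cos φ = cos(74.70°) = 0.2638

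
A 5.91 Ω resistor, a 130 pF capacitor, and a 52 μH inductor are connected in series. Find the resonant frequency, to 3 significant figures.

1.94 MHz

ω₀ = 1/√(LC) = 1/√(5.2e-05 × 1.3e-10) = 1.216e+07 rad/s
f₀ = ω₀/(2π) = 1.94 MHz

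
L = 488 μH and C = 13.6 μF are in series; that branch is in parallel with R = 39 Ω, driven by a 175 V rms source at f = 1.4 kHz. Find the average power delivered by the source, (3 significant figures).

785 W

ω = 2πf = 8796 rad/s
X_L = ωL = 4.29 Ω
X_C = 1/(ωC) = 8.36 Ω
Branch 1: Z₁ = R = 39.0 Ω
Branch 2 (series LC): Z₂ = j(X_L − X_C) = −j4.07 Ω
Parallel: Z = Z₁Z₂/(Z₁+Z₂), |Z| = 4.04 Ω, ∠Z = -84.0°
I = V/|Z| = 43.3 A
P = VI cos φ = 175 × 43.3 × cos(-84.0°) = 785 W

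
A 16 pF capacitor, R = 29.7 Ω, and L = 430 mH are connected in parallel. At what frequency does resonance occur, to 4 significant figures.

60.68 kHz

ω₀ = 1/√(LC) = 1/√(0.43 × 1.6e-11) = 381200 rad/s
f₀ = ω₀/(2π) = 60.68 kHz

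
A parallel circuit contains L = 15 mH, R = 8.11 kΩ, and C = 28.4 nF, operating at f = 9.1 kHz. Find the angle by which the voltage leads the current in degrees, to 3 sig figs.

ω = 2πf = 57180 rad/s
X_L = ωL = 858 Ω
X_C = 1/(ωC) = 616 Ω
Parallel: admittances add. Y = 1/R + 1/(jωL) + jωC
Y = (0.000123 + j0.000458) S
|Y| = 0.000474 S → |Z| = 1/|Y| = 2110 Ω, ∠Z = −∠Y = -74.9°

-74.9°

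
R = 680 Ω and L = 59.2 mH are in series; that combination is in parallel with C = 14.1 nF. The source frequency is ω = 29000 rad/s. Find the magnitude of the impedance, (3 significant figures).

4530 Ω

X_L = ωL = 1720 Ω
X_C = 1/(ωC) = 2450 Ω
Branch 1 (R+jX_L): Z₁ = 680 + j1720 Ω, |Z₁| = 1850 Ω
Branch 2 (−jX_C): Z₂ = −j2450 Ω
Parallel: Z = Z₁Z₂/(Z₁+Z₂), |Z| = 4530 Ω, ∠Z = 25.4°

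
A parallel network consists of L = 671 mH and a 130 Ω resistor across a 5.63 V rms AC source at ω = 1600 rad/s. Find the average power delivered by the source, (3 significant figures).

244 mW

X_L = ωL = 1070 Ω
Parallel: admittances add. Y = 1/R + 1/(jωL)
Y = (0.00769 − j0.000931) S
|Y| = 0.00775 S → |Z| = 1/|Y| = 129 Ω, ∠Z = −∠Y = 6.90°
I = V/|Z| = 43.6 mA
P = VI cos φ = 5.63 × 0.0436 × cos(6.90°) = 244 mW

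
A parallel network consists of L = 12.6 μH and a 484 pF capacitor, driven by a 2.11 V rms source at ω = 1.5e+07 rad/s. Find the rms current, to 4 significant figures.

X_L = ωL = 189.0 Ω
X_C = 1/(ωC) = 137.7 Ω
Parallel: admittances add. Y = 1/(jωL) + jωC
Y = (0 + j0.001969) S
|Y| = 0.001969 S → |Z| = 1/|Y| = 507.9 Ω, ∠Z = −∠Y = -90.00°
I = V/|Z| = 2.11/507.9 = 4.155 mA

4.155 mA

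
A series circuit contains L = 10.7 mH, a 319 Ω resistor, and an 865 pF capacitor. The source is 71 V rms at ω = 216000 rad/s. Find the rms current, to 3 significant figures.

X_L = ωL = 2310 Ω
X_C = 1/(ωC) = 5350 Ω
Net reactance X = X_L − X_C = -3040 Ω
Z = 319 − j3040 Ω
|Z| = √(319² + 3040²) = 3060 Ω
I = V/|Z| = 71/3060 = 23.2 mA

23.2 mA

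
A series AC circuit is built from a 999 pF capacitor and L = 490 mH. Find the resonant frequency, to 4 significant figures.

7.193 kHz

ω₀ = 1/√(LC) = 1/√(0.49 × 9.99e-10) = 45200 rad/s
f₀ = ω₀/(2π) = 7.193 kHz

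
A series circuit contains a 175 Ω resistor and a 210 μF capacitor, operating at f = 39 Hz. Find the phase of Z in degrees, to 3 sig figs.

-6.34°

ω = 2πf = 245.0 rad/s
X_C = 1/(ωC) = 19.4 Ω
Z = 175 − j19.4 Ω
|Z| = √(175² + 19.4²) = 176 Ω
∠Z = arctan(-19.4/175) = -6.34°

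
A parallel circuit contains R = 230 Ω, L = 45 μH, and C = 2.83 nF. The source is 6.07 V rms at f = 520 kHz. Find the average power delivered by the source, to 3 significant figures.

160 mW

ω = 2πf = 3.267e+06 rad/s
X_L = ωL = 147 Ω
X_C = 1/(ωC) = 108 Ω
Parallel: admittances add. Y = 1/R + 1/(jωL) + jωC
Y = (0.00435 + j0.00244) S
|Y| = 0.00499 S → |Z| = 1/|Y| = 200 Ω, ∠Z = −∠Y = -29.3°
I = V/|Z| = 30.3 mA
P = VI cos φ = 6.07 × 0.0303 × cos(-29.3°) = 160 mW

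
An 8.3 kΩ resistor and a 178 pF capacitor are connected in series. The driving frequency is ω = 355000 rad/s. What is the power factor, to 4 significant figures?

X_C = 1/(ωC) = 15830 Ω
Z = 8300 − j15830 Ω
|Z| = √(8300² + 15830²) = 17870 Ω
∠Z = arctan(-15830/8300) = -62.32°
cos φ = cos(-62.32°) = 0.4645

0.4645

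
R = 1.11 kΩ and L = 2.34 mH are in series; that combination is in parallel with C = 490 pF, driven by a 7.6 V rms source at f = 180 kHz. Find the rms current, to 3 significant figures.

ω = 2πf = 1.131e+06 rad/s
X_L = ωL = 2650 Ω
X_C = 1/(ωC) = 1800 Ω
Branch 1 (R+jX_L): Z₁ = 1110 + j2650 Ω, |Z₁| = 2870 Ω
Branch 2 (−jX_C): Z₂ = −j1800 Ω
Parallel: Z = Z₁Z₂/(Z₁+Z₂), |Z| = 3720 Ω, ∠Z = -59.9°
I = V/|Z| = 7.6/3720 = 2.04 mA

2.04 mA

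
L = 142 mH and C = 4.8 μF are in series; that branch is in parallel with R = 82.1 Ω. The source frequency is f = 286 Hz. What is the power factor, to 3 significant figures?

0.861

ω = 2πf = 1797 rad/s
X_L = ωL = 255 Ω
X_C = 1/(ωC) = 116 Ω
Branch 1: Z₁ = R = 82.1 Ω
Branch 2 (series LC): Z₂ = j(X_L − X_C) = j139 Ω
Parallel: Z = Z₁Z₂/(Z₁+Z₂), |Z| = 70.7 Ω, ∠Z = 30.5°
cos φ = cos(30.5°) = 0.861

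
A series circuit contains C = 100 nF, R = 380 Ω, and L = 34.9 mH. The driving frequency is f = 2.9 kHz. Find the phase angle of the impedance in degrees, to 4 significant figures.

ω = 2πf = 18220 rad/s
X_L = ωL = 635.9 Ω
X_C = 1/(ωC) = 548.8 Ω
Net reactance X = X_L − X_C = 87.11 Ω
Z = 380.0 + j87.11 Ω
|Z| = √(380.0² + 87.11²) = 389.9 Ω
∠Z = arctan(87.11/380.0) = 12.91°

12.91°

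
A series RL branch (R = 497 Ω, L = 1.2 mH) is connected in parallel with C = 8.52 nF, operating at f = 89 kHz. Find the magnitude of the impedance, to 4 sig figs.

ω = 2πf = 559200 rad/s
X_L = ωL = 671.0 Ω
X_C = 1/(ωC) = 209.9 Ω
Branch 1 (R+jX_L): Z₁ = 497.0 + j671.0 Ω, |Z₁| = 835.1 Ω
Branch 2 (−jX_C): Z₂ = −j209.9 Ω
Parallel: Z = Z₁Z₂/(Z₁+Z₂), |Z| = 258.5 Ω, ∠Z = -79.38°

258.5 Ω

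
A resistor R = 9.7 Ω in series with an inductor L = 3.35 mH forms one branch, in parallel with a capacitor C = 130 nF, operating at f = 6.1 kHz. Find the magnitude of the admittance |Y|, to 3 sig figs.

ω = 2πf = 38330 rad/s
X_L = ωL = 128 Ω
X_C = 1/(ωC) = 201 Ω
Branch 1 (R+jX_L): Z₁ = 9.70 + j128 Ω, |Z₁| = 129 Ω
Branch 2 (−jX_C): Z₂ = −j201 Ω
Parallel: Z = Z₁Z₂/(Z₁+Z₂), |Z| = 354 Ω, ∠Z = 78.0°
|Y| = 1/|Z| = 2.82 mS

2.82 mS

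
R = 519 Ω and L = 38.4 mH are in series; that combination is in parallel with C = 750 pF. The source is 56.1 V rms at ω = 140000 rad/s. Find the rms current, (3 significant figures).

X_L = ωL = 5380 Ω
X_C = 1/(ωC) = 9520 Ω
Branch 1 (R+jX_L): Z₁ = 519 + j5380 Ω, |Z₁| = 5400 Ω
Branch 2 (−jX_C): Z₂ = −j9520 Ω
Parallel: Z = Z₁Z₂/(Z₁+Z₂), |Z| = 12300 Ω, ∠Z = 77.4°
I = V/|Z| = 56.1/12300 = 4.56 mA

4.56 mA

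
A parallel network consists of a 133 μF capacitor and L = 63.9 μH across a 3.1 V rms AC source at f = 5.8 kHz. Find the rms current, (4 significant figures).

13.69 A

ω = 2πf = 36440 rad/s
X_L = ωL = 2.329 Ω
X_C = 1/(ωC) = 0.2063 Ω
Parallel: admittances add. Y = 1/(jωL) + jωC
Y = (0 + j4.417) S
|Y| = 4.417 S → |Z| = 1/|Y| = 0.2264 Ω, ∠Z = −∠Y = -90.00°
I = V/|Z| = 3.1/0.2264 = 13.69 A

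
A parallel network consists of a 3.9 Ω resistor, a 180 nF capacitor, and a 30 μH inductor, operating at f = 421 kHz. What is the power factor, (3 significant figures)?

ω = 2πf = 2.645e+06 rad/s
X_L = ωL = 79.4 Ω
X_C = 1/(ωC) = 2.10 Ω
Parallel: admittances add. Y = 1/R + 1/(jωL) + jωC
Y = (0.256 + j0.464) S
|Y| = 0.530 S → |Z| = 1/|Y| = 1.89 Ω, ∠Z = −∠Y = -61.1°
cos φ = cos(-61.1°) = 0.484

0.484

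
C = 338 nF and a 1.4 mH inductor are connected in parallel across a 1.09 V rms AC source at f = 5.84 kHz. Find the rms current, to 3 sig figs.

ω = 2πf = 36690 rad/s
X_L = ωL = 51.4 Ω
X_C = 1/(ωC) = 80.6 Ω
Parallel: admittances add. Y = 1/(jωL) + jωC
Y = (0 − j0.00706) S
|Y| = 0.00706 S → |Z| = 1/|Y| = 142 Ω, ∠Z = −∠Y = 90.0°
I = V/|Z| = 1.09/142 = 7.70 mA

7.70 mA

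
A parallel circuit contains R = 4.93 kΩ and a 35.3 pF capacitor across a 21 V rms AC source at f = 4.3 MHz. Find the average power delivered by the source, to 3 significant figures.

ω = 2πf = 2.702e+07 rad/s
X_C = 1/(ωC) = 1050 Ω
Parallel: admittances add. Y = 1/R + jωC
Y = (0.000203 + j0.000954) S
|Y| = 0.000975 S → |Z| = 1/|Y| = 1030 Ω, ∠Z = −∠Y = -78.0°
I = V/|Z| = 20.5 mA
P = VI cos φ = 21 × 0.0205 × cos(-78.0°) = 89.5 mW

89.5 mW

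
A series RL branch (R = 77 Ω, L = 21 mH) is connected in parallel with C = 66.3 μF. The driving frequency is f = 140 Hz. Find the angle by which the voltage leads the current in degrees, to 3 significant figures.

ω = 2πf = 879.6 rad/s
X_L = ωL = 18.5 Ω
X_C = 1/(ωC) = 17.1 Ω
Branch 1 (R+jX_L): Z₁ = 77.0 + j18.5 Ω, |Z₁| = 79.2 Ω
Branch 2 (−jX_C): Z₂ = −j17.1 Ω
Parallel: Z = Z₁Z₂/(Z₁+Z₂), |Z| = 17.6 Ω, ∠Z = -77.5°

-77.5°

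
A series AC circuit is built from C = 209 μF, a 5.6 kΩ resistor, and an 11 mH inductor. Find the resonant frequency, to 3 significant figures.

105 Hz

ω₀ = 1/√(LC) = 1/√(0.011 × 0.000209) = 659.5 rad/s
f₀ = ω₀/(2π) = 105 Hz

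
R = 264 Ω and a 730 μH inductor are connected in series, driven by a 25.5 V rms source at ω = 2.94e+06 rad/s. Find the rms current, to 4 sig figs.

X_L = ωL = 2146 Ω
Z = 264.0 + j2146 Ω
|Z| = √(264.0² + 2146²) = 2162 Ω
I = V/|Z| = 25.5/2162 = 11.79 mA

11.79 mA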